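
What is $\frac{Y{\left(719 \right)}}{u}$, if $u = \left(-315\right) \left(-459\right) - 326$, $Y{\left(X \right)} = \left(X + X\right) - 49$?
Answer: $\frac{1389}{144259} \approx 0.0096285$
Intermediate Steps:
$Y{\left(X \right)} = -49 + 2 X$ ($Y{\left(X \right)} = 2 X - 49 = -49 + 2 X$)
$u = 144259$ ($u = 144585 - 326 = 144259$)
$\frac{Y{\left(719 \right)}}{u} = \frac{-49 + 2 \cdot 719}{144259} = \left(-49 + 1438\right) \frac{1}{144259} = 1389 \cdot \frac{1}{144259} = \frac{1389}{144259}$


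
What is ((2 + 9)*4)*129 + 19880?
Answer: 25556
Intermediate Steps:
((2 + 9)*4)*129 + 19880 = (11*4)*129 + 19880 = 44*129 + 19880 = 5676 + 19880 = 25556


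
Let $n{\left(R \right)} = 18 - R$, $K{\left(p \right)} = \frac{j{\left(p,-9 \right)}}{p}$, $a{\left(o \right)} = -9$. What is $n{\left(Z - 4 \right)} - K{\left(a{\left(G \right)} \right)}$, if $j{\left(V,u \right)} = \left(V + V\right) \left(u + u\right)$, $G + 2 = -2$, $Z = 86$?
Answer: $-28$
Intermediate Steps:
$G = -4$ ($G = -2 - 2 = -4$)
$j{\left(V,u \right)} = 4 V u$ ($j{\left(V,u \right)} = 2 V 2 u = 4 V u$)
$K{\left(p \right)} = -36$ ($K{\left(p \right)} = \frac{4 p \left(-9\right)}{p} = \frac{\left(-36\right) p}{p} = -36$)
$n{\left(Z - 4 \right)} - K{\left(a{\left(G \right)} \right)} = \left(18 - \left(86 - 4\right)\right) - -36 = \left(18 - 82\right) + 36 = -64 + 36 = -28$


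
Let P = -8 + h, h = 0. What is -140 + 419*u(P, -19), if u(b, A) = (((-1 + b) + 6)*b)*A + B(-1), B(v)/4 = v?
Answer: -192880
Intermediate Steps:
P = -8 (P = -8 + 0 = -8)
B(v) = 4*v
u(b, A) = -4 + A*b*(5 + b) (u(b, A) = (((-1 + b) + 6)*b)*A + 4*(-1) = ((5 + b)*b)*A - 4 = (b*(5 + b))*A - 4 = A*b*(5 + b) - 4 = -4 + A*b*(5 + b))
-140 + 419*u(P, -19) = -140 + 419*(-4 - 19*(-8)**2 + 5*(-19)*(-8)) = -140 + 419*(-4 - 19*64 + 760) = -140 + 419*(-4 - 1216 + 760) = -140 + 419*(-460) = -140 - 192740 = -192880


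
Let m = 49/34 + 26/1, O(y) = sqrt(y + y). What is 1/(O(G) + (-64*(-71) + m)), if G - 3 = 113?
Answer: 5284586/24157905849 - 2312*sqrt(58)/24157905849 ≈ 0.00021802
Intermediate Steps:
G = 116 (G = 3 + 113 = 116)
O(y) = sqrt(2)*sqrt(y) (O(y) = sqrt(2*y) = sqrt(2)*sqrt(y))
m = 933/34 (m = 49*(1/34) + 26*1 = 49/34 + 26 = 933/34 ≈ 27.441)
1/(O(G) + (-64*(-71) + m)) = 1/(sqrt(2)*sqrt(116) + (-64*(-71) + 933/34)) = 1/(sqrt(2)*(2*sqrt(29)) + (4544 + 933/34)) = 1/(2*sqrt(58) + 155429/34) = 1/(155429/34 + 2*sqrt(58))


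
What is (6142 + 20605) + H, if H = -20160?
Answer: 6587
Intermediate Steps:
(6142 + 20605) + H = (6142 + 20605) - 20160 = 26747 - 20160 = 6587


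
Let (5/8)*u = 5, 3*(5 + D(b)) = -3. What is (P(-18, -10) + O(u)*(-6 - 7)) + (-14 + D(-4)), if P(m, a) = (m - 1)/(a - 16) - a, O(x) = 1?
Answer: -579/26 ≈ -22.269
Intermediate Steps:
D(b) = -6 (D(b) = -5 + (⅓)*(-3) = -5 - 1 = -6)
u = 8 (u = (8/5)*5 = 8)
P(m, a) = -a + (-1 + m)/(-16 + a) (P(m, a) = (-1 + m)/(-16 + a) - a = -a + (-1 + m)/(-16 + a))
(P(-18, -10) + O(u)*(-6 - 7)) + (-14 + D(-4)) = ((-1 - 18 - 1*(-10)² + 16*(-10))/(-16 - 10) + 1*(-6 - 7)) + (-14 - 6) = ((-1 - 18 - 1*100 - 160)/(-26) + 1*(-13)) - 20 = (-(-1 - 18 - 100 - 160)/26 - 13) - 20 = (-1/26*(-279) - 13) - 20 = (279/26 - 13) - 20 = -59/26 - 20 = -579/26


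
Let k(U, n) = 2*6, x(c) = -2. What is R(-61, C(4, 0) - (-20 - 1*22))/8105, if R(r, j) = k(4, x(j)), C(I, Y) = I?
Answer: 12/8105 ≈ 0.0014806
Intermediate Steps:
k(U, n) = 12
R(r, j) = 12
R(-61, C(4, 0) - (-20 - 1*22))/8105 = 12/8105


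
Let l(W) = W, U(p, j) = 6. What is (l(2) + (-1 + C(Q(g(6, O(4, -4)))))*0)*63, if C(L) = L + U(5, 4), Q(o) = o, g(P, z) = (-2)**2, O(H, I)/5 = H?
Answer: 126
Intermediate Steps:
O(H, I) = 5*H
g(P, z) = 4
C(L) = 6 + L (C(L) = L + 6 = 6 + L)
(l(2) + (-1 + C(Q(g(6, O(4, -4)))))*0)*63 = (2 + (-1 + (6 + 4))*0)*63 = (2 + (-1 + 10)*0)*63 = (2 + 9*0)*63 = (2 + 0)*63 = 2*63 = 126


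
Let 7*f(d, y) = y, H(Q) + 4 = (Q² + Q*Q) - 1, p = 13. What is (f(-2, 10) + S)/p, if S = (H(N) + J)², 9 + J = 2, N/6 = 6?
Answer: 46594810/91 ≈ 5.1203e+5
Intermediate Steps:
N = 36 (N = 6*6 = 36)
J = -7 (J = -9 + 2 = -7)
H(Q) = -5 + 2*Q² (H(Q) = -4 + ((Q² + Q*Q) - 1) = -4 + ((Q² + Q²) - 1) = -4 + (2*Q² - 1) = -4 + (-1 + 2*Q²) = -5 + 2*Q²)
f(d, y) = y/7
S = 6656400 (S = ((-5 + 2*36²) - 7)² = ((-5 + 2*1296) - 7)² = ((-5 + 2592) - 7)² = (2587 - 7)² = 2580² = 6656400)
(f(-2, 10) + S)/p = ((⅐)*10 + 6656400)/13 = (10/7 + 6656400)/13 = (1/13)*(46594810/7) = 46594810/91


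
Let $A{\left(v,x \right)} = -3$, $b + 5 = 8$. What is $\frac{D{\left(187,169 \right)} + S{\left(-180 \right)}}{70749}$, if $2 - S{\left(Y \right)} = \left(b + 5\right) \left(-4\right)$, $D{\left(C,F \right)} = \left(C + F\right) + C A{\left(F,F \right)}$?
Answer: $- \frac{19}{7861} \approx -0.002417$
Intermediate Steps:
$b = 3$ ($b = -5 + 8 = 3$)
$D{\left(C,F \right)} = F - 2 C$ ($D{\left(C,F \right)} = \left(C + F\right) + C \left(-3\right) = \left(C + F\right) - 3 C = F - 2 C$)
$S{\left(Y \right)} = 34$ ($S{\left(Y \right)} = 2 - \left(3 + 5\right) \left(-4\right) = 2 - 8 \left(-4\right) = 2 - -32 = 2 + 32 = 34$)
$\frac{D{\left(187,169 \right)} + S{\left(-180 \right)}}{70749} = \frac{\left(169 - 374\right) + 34}{70749} = \left(\left(169 - 374\right) + 34\right) \frac{1}{70749} = \left(-205 + 34\right) \frac{1}{70749} = \left(-171\right) \frac{1}{70749} = - \frac{19}{7861}$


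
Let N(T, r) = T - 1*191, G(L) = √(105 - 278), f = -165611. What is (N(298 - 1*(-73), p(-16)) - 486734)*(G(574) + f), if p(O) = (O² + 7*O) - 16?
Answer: 80578694494 - 486554*I*√173 ≈ 8.0579e+10 - 6.3996e+6*I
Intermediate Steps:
p(O) = -16 + O² + 7*O
G(L) = I*√173 (G(L) = √(-173) = I*√173)
N(T, r) = -191 + T (N(T, r) = T - 191 = -191 + T)
(N(298 - 1*(-73), p(-16)) - 486734)*(G(574) + f) = ((-191 + (298 - 1*(-73))) - 486734)*(I*√173 - 165611) = ((-191 + (298 + 73)) - 486734)*(-165611 + I*√173) = ((-191 + 371) - 486734)*(-165611 + I*√173) = (180 - 486734)*(-165611 + I*√173) = -486554*(-165611 + I*√173) = 80578694494 - 486554*I*√173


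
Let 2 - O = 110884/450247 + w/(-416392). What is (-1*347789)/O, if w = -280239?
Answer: -65203220469250136/202610518087 ≈ -3.2182e+5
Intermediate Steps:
O = 202610518087/187479248824 (O = 2 - (110884/450247 - 280239/(-416392)) = 2 - (110884*(1/450247) - 280239*(-1/416392)) = 2 - (110884/450247 + 280239/416392) = 2 - 1*172347979561/187479248824 = 2 - 172347979561/187479248824 = 202610518087/187479248824 ≈ 1.0807)
(-1*347789)/O = (-1*347789)/(202610518087/187479248824) = -347789*187479248824/202610518087 = -65203220469250136/202610518087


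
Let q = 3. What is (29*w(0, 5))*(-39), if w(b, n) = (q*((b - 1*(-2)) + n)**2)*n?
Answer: -831285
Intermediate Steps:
w(b, n) = 3*n*(2 + b + n)**2 (w(b, n) = (3*((b - 1*(-2)) + n)**2)*n = (3*((b + 2) + n)**2)*n = (3*((2 + b) + n)**2)*n = (3*(2 + b + n)**2)*n = 3*n*(2 + b + n)**2)
(29*w(0, 5))*(-39) = (29*(3*5*(2 + 0 + 5)**2))*(-39) = (29*(3*5*7**2))*(-39) = (29*(3*5*49))*(-39) = (29*735)*(-39) = 21315*(-39) = -831285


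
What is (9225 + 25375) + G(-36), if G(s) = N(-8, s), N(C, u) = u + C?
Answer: 34556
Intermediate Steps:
N(C, u) = C + u
G(s) = -8 + s
(9225 + 25375) + G(-36) = (9225 + 25375) + (-8 - 36) = 34600 - 44 = 34556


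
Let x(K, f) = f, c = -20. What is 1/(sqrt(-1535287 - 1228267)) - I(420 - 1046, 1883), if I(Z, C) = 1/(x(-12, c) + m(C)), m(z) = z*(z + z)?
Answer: -1/7091358 - I*sqrt(2763554)/2763554 ≈ -1.4102e-7 - 0.00060154*I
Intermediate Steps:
m(z) = 2*z**2 (m(z) = z*(2*z) = 2*z**2)
I(Z, C) = 1/(-20 + 2*C**2)
1/(sqrt(-1535287 - 1228267)) - I(420 - 1046, 1883) = 1/(sqrt(-1535287 - 1228267)) - 1/(2*(-10 + 1883**2)) = 1/(sqrt(-2763554)) - 1/(2*(-10 + 3545689)) = 1/(I*sqrt(2763554)) - 1/(2*3545679) = -I*sqrt(2763554)/2763554 - 1/(2*3545679) = -I*sqrt(2763554)/2763554 - 1*1/7091358 = -I*sqrt(2763554)/2763554 - 1/7091358 = -1/7091358 - I*sqrt(2763554)/2763554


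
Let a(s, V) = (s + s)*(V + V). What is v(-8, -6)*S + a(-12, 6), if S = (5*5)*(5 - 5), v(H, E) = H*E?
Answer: -288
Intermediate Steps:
v(H, E) = E*H
a(s, V) = 4*V*s (a(s, V) = (2*s)*(2*V) = 4*V*s)
S = 0 (S = 25*0 = 0)
v(-8, -6)*S + a(-12, 6) = -6*(-8)*0 + 4*6*(-12) = 48*0 - 288 = 0 - 288 = -288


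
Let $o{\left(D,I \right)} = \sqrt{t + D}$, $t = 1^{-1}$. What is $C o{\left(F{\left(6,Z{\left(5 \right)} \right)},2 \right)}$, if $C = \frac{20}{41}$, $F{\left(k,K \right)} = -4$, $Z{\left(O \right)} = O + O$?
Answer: $\frac{20 i \sqrt{3}}{41} \approx 0.8449 i$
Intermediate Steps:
$Z{\left(O \right)} = 2 O$
$t = 1$
$o{\left(D,I \right)} = \sqrt{1 + D}$
$C = \frac{20}{41}$ ($C = 20 \cdot \frac{1}{41} = \frac{20}{41} \approx 0.4878$)
$C o{\left(F{\left(6,Z{\left(5 \right)} \right)},2 \right)} = \frac{20 \sqrt{1 - 4}}{41} = \frac{20 \sqrt{-3}}{41} = \frac{20 i \sqrt{3}}{41}$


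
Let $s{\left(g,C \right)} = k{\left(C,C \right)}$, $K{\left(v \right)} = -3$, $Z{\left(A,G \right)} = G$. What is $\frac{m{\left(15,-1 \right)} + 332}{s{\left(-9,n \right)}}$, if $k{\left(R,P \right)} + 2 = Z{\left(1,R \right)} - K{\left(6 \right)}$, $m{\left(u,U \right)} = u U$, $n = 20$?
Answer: $\frac{317}{21} \approx 15.095$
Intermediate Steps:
$m{\left(u,U \right)} = U u$
$k{\left(R,P \right)} = 1 + R$ ($k{\left(R,P \right)} = -2 + \left(R - -3\right) = -2 + \left(R + 3\right) = -2 + \left(3 + R\right) = 1 + R$)
$s{\left(g,C \right)} = 1 + C$
$\frac{m{\left(15,-1 \right)} + 332}{s{\left(-9,n \right)}} = \frac{\left(-1\right) 15 + 332}{1 + 20} = \frac{-15 + 332}{21} = 317 \cdot \frac{1}{21} = \frac{317}{21}$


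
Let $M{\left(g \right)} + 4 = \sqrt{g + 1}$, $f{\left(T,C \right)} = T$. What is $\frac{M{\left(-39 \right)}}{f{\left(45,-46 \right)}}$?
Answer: $- \frac{4}{45} + \frac{i \sqrt{38}}{45} \approx -0.088889 + 0.13699 i$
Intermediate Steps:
$M{\left(g \right)} = -4 + \sqrt{1 + g}$ ($M{\left(g \right)} = -4 + \sqrt{g + 1} = -4 + \sqrt{1 + g}$)
$\frac{M{\left(-39 \right)}}{f{\left(45,-46 \right)}} = \frac{-4 + \sqrt{1 - 39}}{45} = \left(-4 + \sqrt{-38}\right) \frac{1}{45} = \left(-4 + i \sqrt{38}\right) \frac{1}{45} = - \frac{4}{45} + \frac{i \sqrt{38}}{45}$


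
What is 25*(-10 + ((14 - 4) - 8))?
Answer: -200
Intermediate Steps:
25*(-10 + ((14 - 4) - 8)) = 25*(-10 + (10 - 8)) = 25*(-10 + 2) = 25*(-8) = -200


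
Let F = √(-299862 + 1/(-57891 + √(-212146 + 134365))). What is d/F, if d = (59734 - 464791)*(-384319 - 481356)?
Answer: 350647718475/√((-17359311043 + 299862*I*√77781)/(57891 - I*√77781)) ≈ 8.8851e-5 + 6.4034e+8*I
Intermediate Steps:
d = 350647718475 (d = -405057*(-865675) = 350647718475)
F = √(-299862 + 1/(-57891 + I*√77781)) (F = √(-299862 + 1/(-57891 + √(-77781))) = √(-299862 + 1/(-57891 + I*√77781)) ≈ 0.e-10 - 547.6*I)
d/F = 350647718475/(√((-17359311043 + 299862*I*√77781)/(57891 - I*√77781))) = 350647718475/√((-17359311043 + 299862*I*√77781)/(57891 - I*√77781))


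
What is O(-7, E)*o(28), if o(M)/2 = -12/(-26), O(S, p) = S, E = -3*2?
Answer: -84/13 ≈ -6.4615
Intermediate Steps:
E = -6
o(M) = 12/13 (o(M) = 2*(-12/(-26)) = 2*(-12*(-1/26)) = 2*(6/13) = 12/13)
O(-7, E)*o(28) = -7*12/13 = -84/13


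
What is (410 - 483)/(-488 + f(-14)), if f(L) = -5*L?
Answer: 73/418 ≈ 0.17464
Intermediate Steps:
(410 - 483)/(-488 + f(-14)) = (410 - 483)/(-488 - 5*(-14)) = -73/(-488 + 70) = -73/(-418) = -73*(-1/418) = 73/418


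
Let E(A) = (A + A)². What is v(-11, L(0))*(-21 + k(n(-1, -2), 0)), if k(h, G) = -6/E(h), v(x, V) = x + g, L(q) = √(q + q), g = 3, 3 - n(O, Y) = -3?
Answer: 505/3 ≈ 168.33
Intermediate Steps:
n(O, Y) = 6 (n(O, Y) = 3 - 1*(-3) = 3 + 3 = 6)
E(A) = 4*A² (E(A) = (2*A)² = 4*A²)
L(q) = √2*√q (L(q) = √(2*q) = √2*√q)
v(x, V) = 3 + x (v(x, V) = x + 3 = 3 + x)
k(h, G) = -3/(2*h²) (k(h, G) = -6*1/(4*h²) = -3/(2*h²))
v(-11, L(0))*(-21 + k(n(-1, -2), 0)) = (3 - 11)*(-21 - 3/2/6²) = -8*(-21 - 3/2*1/36) = -8*(-21 - 1/24) = -8*(-505/24) = 505/3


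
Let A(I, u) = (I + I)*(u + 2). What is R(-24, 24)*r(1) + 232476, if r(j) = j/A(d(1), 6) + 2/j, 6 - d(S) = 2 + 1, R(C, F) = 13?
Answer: 11160109/48 ≈ 2.3250e+5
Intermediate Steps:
d(S) = 3 (d(S) = 6 - (2 + 1) = 6 - 1*3 = 6 - 3 = 3)
A(I, u) = 2*I*(2 + u) (A(I, u) = (2*I)*(2 + u) = 2*I*(2 + u))
r(j) = 2/j + j/48 (r(j) = j/((2*3*(2 + 6))) + 2/j = j/((2*3*8)) + 2/j = j/48 + 2/j = 2/j + j/48)
R(-24, 24)*r(1) + 232476 = 13*(2/1 + (1/48)*1) + 232476 = 13*(2*1 + 1/48) + 232476 = 13*(2 + 1/48) + 232476 = 13*(97/48) + 232476 = 1261/48 + 232476 = 11160109/48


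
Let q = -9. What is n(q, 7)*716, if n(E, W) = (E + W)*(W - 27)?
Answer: 28640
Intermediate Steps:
n(E, W) = (-27 + W)*(E + W) (n(E, W) = (E + W)*(-27 + W) = (-27 + W)*(E + W))
n(q, 7)*716 = (7**2 - 27*(-9) - 27*7 - 9*7)*716 = (49 + 243 - 189 - 63)*716 = 40*716 = 28640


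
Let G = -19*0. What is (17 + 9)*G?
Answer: 0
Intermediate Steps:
G = 0
(17 + 9)*G = (17 + 9)*0 = 26*0 = 0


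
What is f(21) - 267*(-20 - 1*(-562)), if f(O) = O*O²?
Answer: -135453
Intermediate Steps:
f(O) = O³
f(21) - 267*(-20 - 1*(-562)) = 21³ - 267*(-20 - 1*(-562)) = 9261 - 267*(-20 + 562) = 9261 - 267*542 = 9261 - 144714 = -135453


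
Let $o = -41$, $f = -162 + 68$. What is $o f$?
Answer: $3854$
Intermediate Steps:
$f = -94$
$o f = \left(-41\right) \left(-94\right) = 3854$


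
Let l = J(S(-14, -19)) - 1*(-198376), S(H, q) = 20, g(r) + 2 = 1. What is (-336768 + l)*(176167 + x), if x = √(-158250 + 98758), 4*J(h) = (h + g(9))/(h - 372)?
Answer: -34327189024485/1408 - 194855955*I*√14873/704 ≈ -2.438e+10 - 3.3755e+7*I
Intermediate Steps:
g(r) = -1 (g(r) = -2 + 1 = -1)
J(h) = (-1 + h)/(4*(-372 + h)) (J(h) = ((h - 1)/(h - 372))/4 = ((-1 + h)/(-372 + h))/4 = (-1 + h)/(4*(-372 + h)))
x = 2*I*√14873 (x = √(-59492) = 2*I*√14873 ≈ 243.91*I)
l = 279313389/1408 (l = (-1 + 20)/(4*(-372 + 20)) - 1*(-198376) = (¼)*19/(-352) + 198376 = (¼)*(-1/352)*19 + 198376 = -19/1408 + 198376 = 279313389/1408 ≈ 1.9838e+5)
(-336768 + l)*(176167 + x) = (-336768 + 279313389/1408)*(176167 + 2*I*√14873) = -194855955*(176167 + 2*I*√14873)/1408 = -34327189024485/1408 - 194855955*I*√14873/704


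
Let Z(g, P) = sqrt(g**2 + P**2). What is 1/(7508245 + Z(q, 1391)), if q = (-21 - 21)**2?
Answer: 7508245/56373737933448 - sqrt(5046577)/56373737933448 ≈ 1.3315e-7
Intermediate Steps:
q = 1764 (q = (-42)**2 = 1764)
Z(g, P) = sqrt(P**2 + g**2)
1/(7508245 + Z(q, 1391)) = 1/(7508245 + sqrt(1391**2 + 1764**2)) = 1/(7508245 + sqrt(1934881 + 3111696)) = 1/(7508245 + sqrt(5046577))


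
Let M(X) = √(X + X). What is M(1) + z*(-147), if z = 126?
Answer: -18522 + √2 ≈ -18521.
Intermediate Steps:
M(X) = √2*√X (M(X) = √(2*X) = √2*√X)
M(1) + z*(-147) = √2*√1 + 126*(-147) = √2*1 - 18522 = √2 - 18522 = -18522 + √2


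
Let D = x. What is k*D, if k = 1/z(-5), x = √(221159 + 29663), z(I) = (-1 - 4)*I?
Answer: √250822/25 ≈ 20.033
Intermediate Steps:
z(I) = -5*I
x = √250822 ≈ 500.82
D = √250822 ≈ 500.82
k = 1/25 (k = 1/(-5*(-5)) = 1/25 ≈ 0.040000)
k*D = √250822/25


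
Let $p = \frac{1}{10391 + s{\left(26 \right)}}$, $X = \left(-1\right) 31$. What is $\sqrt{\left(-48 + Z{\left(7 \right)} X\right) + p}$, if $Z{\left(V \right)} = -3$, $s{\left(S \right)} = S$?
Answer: $\frac{\sqrt{4883135422}}{10417} \approx 6.7082$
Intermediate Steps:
$X = -31$
$p = \frac{1}{10417}$ ($p = \frac{1}{10391 + 26} = \frac{1}{10417} \approx 9.5997 \cdot 10^{-5}$)
$\sqrt{\left(-48 + Z{\left(7 \right)} X\right) + p} = \sqrt{\left(-48 - -93\right) + \frac{1}{10417}} = \sqrt{\left(-48 + 93\right) + \frac{1}{10417}} = \sqrt{45 + \frac{1}{10417}} = \sqrt{\frac{468766}{10417}} = \frac{\sqrt{4883135422}}{10417}$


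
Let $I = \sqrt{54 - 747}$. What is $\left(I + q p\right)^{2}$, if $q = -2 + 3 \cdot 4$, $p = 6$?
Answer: $2907 + 360 i \sqrt{77} \approx 2907.0 + 3159.0 i$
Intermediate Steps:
$q = 10$ ($q = -2 + 12 = 10$)
$I = 3 i \sqrt{77}$ ($I = \sqrt{-693} = 3 i \sqrt{77} \approx 26.325 i$)
$\left(I + q p\right)^{2} = \left(3 i \sqrt{77} + 10 \cdot 6\right)^{2} = \left(3 i \sqrt{77} + 60\right)^{2} = \left(60 + 3 i \sqrt{77}\right)^{2}$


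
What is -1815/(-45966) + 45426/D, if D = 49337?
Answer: 725866057/755941514 ≈ 0.96021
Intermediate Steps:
-1815/(-45966) + 45426/D = -1815/(-45966) + 45426/49337 = -1815*(-1/45966) + 45426*(1/49337) = 605/15322 + 45426/49337 = 725866057/755941514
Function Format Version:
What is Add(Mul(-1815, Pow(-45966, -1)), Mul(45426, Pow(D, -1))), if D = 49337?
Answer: Rational(725866057, 755941514) ≈ 0.96021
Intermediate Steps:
Add(Mul(-1815, Pow(-45966, -1)), Mul(45426, Pow(D, -1))) = Add(Mul(-1815, Pow(-45966, -1)), Mul(45426, Pow(49337, -1))) = Add(Mul(-1815, Rational(-1, 45966)), Mul(45426, Rational(1, 49337))) = Add(Rational(605, 15322), Rational(45426, 49337)) = Rational(725866057, 755941514)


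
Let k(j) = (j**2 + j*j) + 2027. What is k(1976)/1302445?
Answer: 7811179/1302445 ≈ 5.9973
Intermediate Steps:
k(j) = 2027 + 2*j**2 (k(j) = (j**2 + j**2) + 2027 = 2*j**2 + 2027 = 2027 + 2*j**2)
k(1976)/1302445 = (2027 + 2*1976**2)/1302445 = (2027 + 2*3904576)*(1/1302445) = (2027 + 7809152)*(1/1302445) = 7811179*(1/1302445) = 7811179/1302445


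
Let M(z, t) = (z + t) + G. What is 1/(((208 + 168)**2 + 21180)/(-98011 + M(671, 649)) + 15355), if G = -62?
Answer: 96753/1485479759 ≈ 6.5133e-5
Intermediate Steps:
M(z, t) = -62 + t + z (M(z, t) = (z + t) - 62 = (t + z) - 62 = -62 + t + z)
1/(((208 + 168)**2 + 21180)/(-98011 + M(671, 649)) + 15355) = 1/(((208 + 168)**2 + 21180)/(-98011 + (-62 + 649 + 671)) + 15355) = 1/((376**2 + 21180)/(-98011 + 1258) + 15355) = 1/((141376 + 21180)/(-96753) + 15355) = 1/(162556*(-1/96753) + 15355) = 1/(-162556/96753 + 15355) = 1/(1485479759/96753) = 96753/1485479759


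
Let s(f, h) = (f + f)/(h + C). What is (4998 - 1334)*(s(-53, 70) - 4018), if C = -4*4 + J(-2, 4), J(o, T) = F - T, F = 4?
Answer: -397686896/27 ≈ -1.4729e+7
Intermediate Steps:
J(o, T) = 4 - T
C = -16 (C = -4*4 + (4 - 1*4) = -16 + (4 - 4) = -16 + 0 = -16)
s(f, h) = 2*f/(-16 + h) (s(f, h) = (f + f)/(h - 16) = (2*f)/(-16 + h) = 2*f/(-16 + h))
(4998 - 1334)*(s(-53, 70) - 4018) = (4998 - 1334)*(2*(-53)/(-16 + 70) - 4018) = 3664*(2*(-53)/54 - 4018) = 3664*(2*(-53)*(1/54) - 4018) = 3664*(-53/27 - 4018) = 3664*(-108539/27) = -397686896/27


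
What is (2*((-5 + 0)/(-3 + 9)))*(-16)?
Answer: 80/3 ≈ 26.667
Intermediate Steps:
(2*((-5 + 0)/(-3 + 9)))*(-16) = (2*(-5/6))*(-16) = (2*(-5*⅙))*(-16) = (2*(-⅚))*(-16) = -5/3*(-16) = 80/3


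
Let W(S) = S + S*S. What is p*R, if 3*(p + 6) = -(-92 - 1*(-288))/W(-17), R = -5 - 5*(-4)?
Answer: -6365/68 ≈ -93.603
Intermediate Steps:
R = 15 (R = -5 + 20 = 15)
W(S) = S + S²
p = -1273/204 (p = -6 + (-(-92 - 1*(-288))/((-17*(1 - 17))))/3 = -6 + (-(-92 + 288)/((-17*(-16))))/3 = -6 + (-196/272)/3 = -6 + (-1*49/68)/3 = -6 + (⅓)*(-49/68) = -6 - 49/204 = -1273/204 ≈ -6.2402)
p*R = -1273/204*15 = -6365/68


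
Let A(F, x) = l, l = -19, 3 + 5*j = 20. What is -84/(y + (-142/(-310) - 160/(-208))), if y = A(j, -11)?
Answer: 6045/1279 ≈ 4.7263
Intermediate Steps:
j = 17/5 (j = -3/5 + (1/5)*20 = -3/5 + 4 = 17/5 ≈ 3.4000)
A(F, x) = -19
y = -19
-84/(y + (-142/(-310) - 160/(-208))) = -84/(-19 + (-142/(-310) - 160/(-208))) = -84/(-19 + (-142*(-1/310) - 160*(-1/208))) = -84/(-19 + (71/155 + 10/13)) = -84/(-19 + 2473/2015) = -84/(-35812/2015) = -2015/35812*(-84) = 6045/1279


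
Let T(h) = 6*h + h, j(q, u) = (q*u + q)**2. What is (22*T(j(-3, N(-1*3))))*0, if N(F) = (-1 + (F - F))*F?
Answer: 0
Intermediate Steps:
N(F) = -F (N(F) = (-1 + 0)*F = -F)
j(q, u) = (q + q*u)**2
T(h) = 7*h
(22*T(j(-3, N(-1*3))))*0 = (22*(7*((-3)**2*(1 - (-1)*3)**2)))*0 = (22*(7*(9*(1 - 1*(-3))**2)))*0 = (22*(7*(9*(1 + 3)**2)))*0 = (22*(7*(9*4**2)))*0 = (22*(7*(9*16)))*0 = (22*(7*144))*0 = (22*1008)*0 = 22176*0 = 0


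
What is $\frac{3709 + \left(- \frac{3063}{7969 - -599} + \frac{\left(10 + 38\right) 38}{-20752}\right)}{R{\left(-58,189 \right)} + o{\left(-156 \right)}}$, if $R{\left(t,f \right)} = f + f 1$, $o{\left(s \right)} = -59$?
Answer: $\frac{1248849697}{107422728} \approx 11.626$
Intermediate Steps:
$R{\left(t,f \right)} = 2 f$ ($R{\left(t,f \right)} = f + f = 2 f$)
$\frac{3709 + \left(- \frac{3063}{7969 - -599} + \frac{\left(10 + 38\right) 38}{-20752}\right)}{R{\left(-58,189 \right)} + o{\left(-156 \right)}} = \frac{3709 + \left(- \frac{3063}{7969 - -599} + \frac{\left(10 + 38\right) 38}{-20752}\right)}{2 \cdot 189 - 59} = \frac{3709 + \left(- \frac{3063}{7969 + 599} + 48 \cdot 38 \left(- \frac{1}{20752}\right)\right)}{378 - 59} = \frac{3709 + \left(- \frac{3063}{8568} + 1824 \left(- \frac{1}{20752}\right)\right)}{319} = \left(3709 - \frac{1649821}{3704232}\right) \frac{1}{319} = \frac{13737346667}{3704232} \cdot \frac{1}{319} = \frac{1248849697}{107422728}$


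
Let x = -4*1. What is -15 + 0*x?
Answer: -15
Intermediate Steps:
x = -4
-15 + 0*x = -15 + 0*(-4) = -15 + 0 = -15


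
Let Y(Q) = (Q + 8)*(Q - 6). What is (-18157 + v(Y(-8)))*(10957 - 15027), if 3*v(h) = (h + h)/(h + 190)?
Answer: 73898990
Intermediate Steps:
Y(Q) = (-6 + Q)*(8 + Q) (Y(Q) = (8 + Q)*(-6 + Q) = (-6 + Q)*(8 + Q))
v(h) = 2*h/(3*(190 + h)) (v(h) = ((h + h)/(h + 190))/3 = ((2*h)/(190 + h))/3 = (2*h/(190 + h))/3 = 2*h/(3*(190 + h)))
(-18157 + v(Y(-8)))*(10957 - 15027) = (-18157 + 2*(-48 + (-8)**2 + 2*(-8))/(3*(190 + (-48 + (-8)**2 + 2*(-8)))))*(10957 - 15027) = (-18157 + 2*(-48 + 64 - 16)/(3*(190 + (-48 + 64 - 16))))*(-4070) = (-18157 + (2/3)*0/(190 + 0))*(-4070) = (-18157 + (2/3)*0/190)*(-4070) = (-18157 + (2/3)*0*(1/190))*(-4070) = (-18157 + 0)*(-4070) = -18157*(-4070) = 73898990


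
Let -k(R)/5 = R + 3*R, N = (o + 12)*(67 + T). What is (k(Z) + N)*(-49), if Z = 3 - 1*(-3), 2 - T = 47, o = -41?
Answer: 37142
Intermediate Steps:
T = -45 (T = 2 - 1*47 = 2 - 47 = -45)
Z = 6 (Z = 3 + 3 = 6)
N = -638 (N = (-41 + 12)*(67 - 45) = -29*22 = -638)
k(R) = -20*R (k(R) = -5*(R + 3*R) = -20*R)
(k(Z) + N)*(-49) = (-20*6 - 638)*(-49) = (-120 - 638)*(-49) = -758*(-49) = 37142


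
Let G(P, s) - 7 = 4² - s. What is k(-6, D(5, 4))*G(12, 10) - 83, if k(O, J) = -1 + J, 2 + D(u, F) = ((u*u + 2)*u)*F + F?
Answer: 6950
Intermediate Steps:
D(u, F) = -2 + F + F*u*(2 + u²) (D(u, F) = -2 + (((u*u + 2)*u)*F + F) = -2 + (((u² + 2)*u)*F + F) = -2 + (((2 + u²)*u)*F + F) = -2 + ((u*(2 + u²))*F + F) = -2 + (F*u*(2 + u²) + F) = -2 + (F + F*u*(2 + u²)) = -2 + F + F*u*(2 + u²))
G(P, s) = 23 - s (G(P, s) = 7 + (4² - s) = 7 + (16 - s) = 23 - s)
k(-6, D(5, 4))*G(12, 10) - 83 = (-1 + (-2 + 4 + 4*5³ + 2*4*5))*(23 - 1*10) - 83 = (-1 + (-2 + 4 + 4*125 + 40))*(23 - 10) - 83 = (-1 + (-2 + 4 + 500 + 40))*13 - 83 = (-1 + 542)*13 - 83 = 541*13 - 83 = 7033 - 83 = 6950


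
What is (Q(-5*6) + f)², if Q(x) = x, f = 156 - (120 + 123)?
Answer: 13689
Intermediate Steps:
f = -87 (f = 156 - 1*243 = 156 - 243 = -87)
(Q(-5*6) + f)² = (-5*6 - 87)² = (-30 - 87)² = (-117)² = 13689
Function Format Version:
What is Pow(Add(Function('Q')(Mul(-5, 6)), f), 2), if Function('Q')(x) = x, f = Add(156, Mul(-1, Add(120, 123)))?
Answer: 13689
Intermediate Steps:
f = -87 (f = Add(156, Mul(-1, 243)) = Add(156, -243) = -87)
Pow(Add(Function('Q')(Mul(-5, 6)), f), 2) = Pow(Add(Mul(-5, 6), -87), 2) = Pow(Add(-30, -87), 2) = Pow(-117, 2) = 13689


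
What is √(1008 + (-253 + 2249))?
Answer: 2*√751 ≈ 54.809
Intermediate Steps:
√(1008 + (-253 + 2249)) = √(1008 + 1996) = √3004 = 2*√751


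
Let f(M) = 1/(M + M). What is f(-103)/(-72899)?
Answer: 1/15017194 ≈ 6.6590e-8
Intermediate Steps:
f(M) = 1/(2*M)
f(-103)/(-72899) = ((½)/(-103))/(-72899) = ((½)*(-1/103))*(-1/72899) = -1/206*(-1/72899) = 1/15017194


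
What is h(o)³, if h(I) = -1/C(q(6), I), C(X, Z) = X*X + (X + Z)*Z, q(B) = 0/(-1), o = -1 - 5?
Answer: -1/46656 ≈ -2.1433e-5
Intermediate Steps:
o = -6
q(B) = 0 (q(B) = 0*(-1) = 0)
C(X, Z) = X² + Z*(X + Z)
h(I) = -1/I² (h(I) = -1/(0² + I² + 0*I) = -1/(0 + I² + 0) = -1/(I²) = -1/I²)
h(o)³ = (-1/(-6)²)³ = (-1*1/36)³ = (-1/36)³ = -1/46656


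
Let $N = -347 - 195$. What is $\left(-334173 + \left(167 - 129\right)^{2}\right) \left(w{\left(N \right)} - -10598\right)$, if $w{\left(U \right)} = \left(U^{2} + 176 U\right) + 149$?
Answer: $-69579955751$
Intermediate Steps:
$N = -542$
$w{\left(U \right)} = 149 + U^{2} + 176 U$
$\left(-334173 + \left(167 - 129\right)^{2}\right) \left(w{\left(N \right)} - -10598\right) = \left(-334173 + \left(167 - 129\right)^{2}\right) \left(\left(149 + \left(-542\right)^{2} + 176 \left(-542\right)\right) - -10598\right) = \left(-334173 + 38^{2}\right) \left(\left(149 + 293764 - 95392\right) + \left(-42 + 10640\right)\right) = \left(-334173 + 1444\right) \left(198521 + 10598\right) = \left(-332729\right) 209119 = -69579955751$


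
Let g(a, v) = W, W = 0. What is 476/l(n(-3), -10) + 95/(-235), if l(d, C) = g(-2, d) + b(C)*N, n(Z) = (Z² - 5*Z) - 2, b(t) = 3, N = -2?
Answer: -11243/141 ≈ -79.738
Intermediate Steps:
g(a, v) = 0
n(Z) = -2 + Z² - 5*Z
l(d, C) = -6 (l(d, C) = 0 + 3*(-2) = 0 - 6 = -6)
476/l(n(-3), -10) + 95/(-235) = 476/(-6) + 95/(-235) = 476*(-⅙) + 95*(-1/235) = -238/3 - 19/47 = -11243/141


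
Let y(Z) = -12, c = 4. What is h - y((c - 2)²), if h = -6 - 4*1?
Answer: 2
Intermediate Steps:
h = -10 (h = -6 - 4 = -10)
h - y((c - 2)²) = -10 - 1*(-12) = -10 + 12 = 2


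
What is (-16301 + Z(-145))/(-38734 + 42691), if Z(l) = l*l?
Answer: 4724/3957 ≈ 1.1938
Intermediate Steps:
Z(l) = l²
(-16301 + Z(-145))/(-38734 + 42691) = (-16301 + (-145)²)/(-38734 + 42691) = (-16301 + 21025)/3957 = 4724*(1/3957) = 4724/3957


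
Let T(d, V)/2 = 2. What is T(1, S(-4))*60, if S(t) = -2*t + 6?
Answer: 240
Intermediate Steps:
S(t) = 6 - 2*t
T(d, V) = 4 (T(d, V) = 2*2 = 4)
T(1, S(-4))*60 = 4*60 = 240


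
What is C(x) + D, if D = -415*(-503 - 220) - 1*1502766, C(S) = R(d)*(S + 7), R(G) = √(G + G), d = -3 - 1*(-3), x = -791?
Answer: -1202721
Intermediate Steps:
d = 0 (d = -3 + 3 = 0)
R(G) = √2*√G (R(G) = √(2*G) = √2*√G)
C(S) = 0 (C(S) = (√2*√0)*(S + 7) = (√2*0)*(7 + S) = 0*(7 + S) = 0)
D = -1202721 (D = -415*(-723) - 1502766 = 300045 - 1502766 = -1202721)
C(x) + D = 0 - 1202721 = -1202721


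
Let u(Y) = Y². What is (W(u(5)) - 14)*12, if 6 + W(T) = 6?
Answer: -168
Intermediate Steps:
W(T) = 0 (W(T) = -6 + 6 = 0)
(W(u(5)) - 14)*12 = (0 - 14)*12 = -14*12 = -168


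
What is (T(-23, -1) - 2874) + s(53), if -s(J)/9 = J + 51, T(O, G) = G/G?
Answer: -3809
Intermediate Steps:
T(O, G) = 1
s(J) = -459 - 9*J (s(J) = -9*(J + 51) = -9*(51 + J) = -459 - 9*J)
(T(-23, -1) - 2874) + s(53) = (1 - 2874) + (-459 - 9*53) = -2873 + (-459 - 477) = -2873 - 936 = -3809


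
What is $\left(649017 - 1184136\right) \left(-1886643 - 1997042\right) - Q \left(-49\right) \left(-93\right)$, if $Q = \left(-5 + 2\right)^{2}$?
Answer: $2078233592502$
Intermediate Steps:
$Q = 9$ ($Q = \left(-3\right)^{2} = 9$)
$\left(649017 - 1184136\right) \left(-1886643 - 1997042\right) - Q \left(-49\right) \left(-93\right) = \left(649017 - 1184136\right) \left(-1886643 - 1997042\right) - 9 \left(-49\right) \left(-93\right) = \left(-535119\right) \left(-3883685\right) - \left(-441\right) \left(-93\right) = 2078233633515 - 41013 = 2078233592502$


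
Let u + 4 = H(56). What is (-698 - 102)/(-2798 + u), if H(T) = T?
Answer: 400/1373 ≈ 0.29133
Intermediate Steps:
u = 52 (u = -4 + 56 = 52)
(-698 - 102)/(-2798 + u) = (-698 - 102)/(-2798 + 52) = -800/(-2746) = -800*(-1/2746) = 400/1373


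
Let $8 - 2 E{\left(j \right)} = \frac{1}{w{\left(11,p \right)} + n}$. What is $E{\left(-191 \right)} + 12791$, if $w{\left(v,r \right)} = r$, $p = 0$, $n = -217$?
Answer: $\frac{5553031}{434} \approx 12795.0$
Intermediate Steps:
$E{\left(j \right)} = \frac{1737}{434}$ ($E{\left(j \right)} = 4 - \frac{1}{2 \left(0 - 217\right)} = 4 - \frac{1}{2 \left(-217\right)} = 4 - - \frac{1}{434} = 4 + \frac{1}{434} = \frac{1737}{434}$)
$E{\left(-191 \right)} + 12791 = \frac{1737}{434} + 12791 = \frac{5553031}{434}$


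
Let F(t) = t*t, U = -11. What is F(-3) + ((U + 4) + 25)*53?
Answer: 963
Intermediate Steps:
F(t) = t²
F(-3) + ((U + 4) + 25)*53 = (-3)² + ((-11 + 4) + 25)*53 = 9 + (-7 + 25)*53 = 9 + 18*53 = 9 + 954 = 963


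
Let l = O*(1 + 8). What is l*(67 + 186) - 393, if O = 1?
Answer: 1884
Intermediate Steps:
l = 9 (l = 1*(1 + 8) = 1*9 = 9)
l*(67 + 186) - 393 = 9*(67 + 186) - 393 = 9*253 - 393 = 2277 - 393 = 1884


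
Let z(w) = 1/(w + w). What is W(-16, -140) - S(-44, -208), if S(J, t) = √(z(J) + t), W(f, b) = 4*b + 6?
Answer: -554 - I*√402710/44 ≈ -554.0 - 14.423*I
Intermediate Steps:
W(f, b) = 6 + 4*b
z(w) = 1/(2*w)
S(J, t) = √(t + 1/(2*J)) (S(J, t) = √(1/(2*J) + t) = √(t + 1/(2*J)))
W(-16, -140) - S(-44, -208) = (6 + 4*(-140)) - √(2/(-44) + 4*(-208))/2 = (6 - 560) - √(2*(-1/44) - 832)/2 = -554 - √(-1/22 - 832)/2 = -554 - √(-18305/22)/2 = -554 - I*√402710/22/2 = -554 - I*√402710/44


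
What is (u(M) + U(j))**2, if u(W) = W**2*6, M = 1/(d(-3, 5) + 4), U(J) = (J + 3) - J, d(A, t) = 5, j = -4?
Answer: 6889/729 ≈ 9.4499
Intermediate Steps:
U(J) = 3 (U(J) = (3 + J) - J = 3)
M = 1/9 (M = 1/(5 + 4) = 1/9 ≈ 0.11111)
u(W) = 6*W**2
(u(M) + U(j))**2 = (6*(1/9)**2 + 3)**2 = (6*(1/81) + 3)**2 = (2/27 + 3)**2 = (83/27)**2 = 6889/729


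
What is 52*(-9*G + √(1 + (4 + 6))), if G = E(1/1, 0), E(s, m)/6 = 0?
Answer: 52*√11 ≈ 172.46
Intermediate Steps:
E(s, m) = 0 (E(s, m) = 6*0 = 0)
G = 0
52*(-9*G + √(1 + (4 + 6))) = 52*(-9*0 + √(1 + (4 + 6))) = 52*(0 + √(1 + 10)) = 52*(0 + √11) = 52*√11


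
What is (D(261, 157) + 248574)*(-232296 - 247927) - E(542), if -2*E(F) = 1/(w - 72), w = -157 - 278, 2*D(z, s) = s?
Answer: -60540185300303/507 ≈ -1.1941e+11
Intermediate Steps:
D(z, s) = s/2
w = -435
E(F) = 1/1014 (E(F) = -1/(2*(-435 - 72)) = -½/(-507) = -½*(-1/507) = 1/1014)
(D(261, 157) + 248574)*(-232296 - 247927) - E(542) = ((½)*157 + 248574)*(-232296 - 247927) - 1*1/1014 = (157/2 + 248574)*(-480223) - 1/1014 = (497305/2)*(-480223) - 1/1014 = -238817299015/2 - 1/1014 = -60540185300303/507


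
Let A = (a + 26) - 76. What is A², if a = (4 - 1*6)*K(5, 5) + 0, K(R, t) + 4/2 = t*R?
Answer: 9216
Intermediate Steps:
K(R, t) = -2 + R*t (K(R, t) = -2 + t*R = -2 + R*t)
a = -46 (a = (4 - 1*6)*(-2 + 5*5) + 0 = (4 - 6)*(-2 + 25) + 0 = -2*23 + 0 = -46 + 0 = -46)
A = -96 (A = (-46 + 26) - 76 = -20 - 76 = -96)
A² = (-96)² = 9216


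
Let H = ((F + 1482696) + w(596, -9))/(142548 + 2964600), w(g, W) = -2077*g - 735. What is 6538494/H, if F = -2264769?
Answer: -461728830798/45925 ≈ -1.0054e+7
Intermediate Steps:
w(g, W) = -735 - 2077*g
H = -45925/70617 (H = ((-2264769 + 1482696) + (-735 - 2077*596))/(142548 + 2964600) = (-782073 + (-735 - 1237892))/3107148 = (-782073 - 1238627)*(1/3107148) = -2020700*1/3107148 = -45925/70617 ≈ -0.65034)
6538494/H = 6538494/(-45925/70617) = 6538494*(-70617/45925) = -461728830798/45925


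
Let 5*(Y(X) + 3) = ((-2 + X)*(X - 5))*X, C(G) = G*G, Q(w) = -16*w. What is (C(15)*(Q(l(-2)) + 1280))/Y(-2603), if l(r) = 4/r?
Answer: -295200/3536873107 ≈ -8.3463e-5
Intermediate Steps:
C(G) = G**2
Y(X) = -3 + X*(-5 + X)*(-2 + X)/5 (Y(X) = -3 + (((-2 + X)*(X - 5))*X)/5 = -3 + (((-2 + X)*(-5 + X))*X)/5 = -3 + (((-5 + X)*(-2 + X))*X)/5 = -3 + (X*(-5 + X)*(-2 + X))/5 = -3 + X*(-5 + X)*(-2 + X)/5)
(C(15)*(Q(l(-2)) + 1280))/Y(-2603) = (15**2*(-64/(-2) + 1280))/(-3 + 2*(-2603) - 7/5*(-2603)**2 + (1/5)*(-2603)**3) = (225*(-64*(-1)/2 + 1280))/(-3 - 5206 - 7/5*6775609 + (1/5)*(-17636910227)) = (225*(-16*(-2) + 1280))/(-3 - 5206 - 47429263/5 - 17636910227/5) = (225*(32 + 1280))/(-3536873107) = (225*1312)*(-1/3536873107) = 295200*(-1/3536873107) = -295200/3536873107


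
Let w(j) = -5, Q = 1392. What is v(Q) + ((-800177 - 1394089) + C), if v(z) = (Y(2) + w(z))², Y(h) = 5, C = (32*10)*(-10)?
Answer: -2197466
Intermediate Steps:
C = -3200 (C = 320*(-10) = -3200)
v(z) = 0 (v(z) = (5 - 5)² = 0² = 0)
v(Q) + ((-800177 - 1394089) + C) = 0 + ((-800177 - 1394089) - 3200) = 0 + (-2194266 - 3200) = 0 - 2197466 = -2197466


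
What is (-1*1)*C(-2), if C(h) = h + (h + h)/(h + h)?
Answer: 1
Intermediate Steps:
C(h) = 1 + h (C(h) = h + (2*h)/((2*h)) = h + (2*h)*(1/(2*h)) = h + 1 = 1 + h)
(-1*1)*C(-2) = (-1*1)*(1 - 2) = -1*(-1) = 1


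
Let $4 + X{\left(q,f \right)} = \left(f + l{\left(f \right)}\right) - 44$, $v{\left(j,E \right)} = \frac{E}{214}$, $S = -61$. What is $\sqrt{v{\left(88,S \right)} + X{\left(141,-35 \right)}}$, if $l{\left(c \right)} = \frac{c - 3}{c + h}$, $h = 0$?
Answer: $\frac{i \sqrt{4611390770}}{7490} \approx 9.0664 i$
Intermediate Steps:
$l{\left(c \right)} = \frac{-3 + c}{c}$ ($l{\left(c \right)} = \frac{c - 3}{c + 0} = \frac{-3 + c}{c}$)
$v{\left(j,E \right)} = \frac{E}{214}$ ($v{\left(j,E \right)} = E \frac{1}{214} = \frac{E}{214}$)
$X{\left(q,f \right)} = -48 + f + \frac{-3 + f}{f}$ ($X{\left(q,f \right)} = -4 - \left(44 - f - \frac{-3 + f}{f}\right) = -4 + \left(-44 + f + \frac{-3 + f}{f}\right) = -48 + f + \frac{-3 + f}{f}$)
$\sqrt{v{\left(88,S \right)} + X{\left(141,-35 \right)}} = \sqrt{\frac{1}{214} \left(-61\right) - \left(82 - \frac{3}{35}\right)} = \sqrt{- \frac{61}{214} - \frac{2867}{35}} = \sqrt{- \frac{615673}{7490}} = \frac{i \sqrt{4611390770}}{7490}$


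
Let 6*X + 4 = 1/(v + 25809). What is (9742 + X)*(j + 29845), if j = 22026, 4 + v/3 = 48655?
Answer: 520740509850367/1030572 ≈ 5.0529e+8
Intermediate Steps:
v = 145953 (v = -12 + 3*48655 = -12 + 145965 = 145953)
X = -687047/1030572 (X = -⅔ + 1/(6*(145953 + 25809)) = -⅔ + (⅙)/171762 = -⅔ + (⅙)*(1/171762) = -⅔ + 1/1030572 = -687047/1030572 ≈ -0.66667)
(9742 + X)*(j + 29845) = (9742 - 687047/1030572)*(22026 + 29845) = (10039145377/1030572)*51871 = 520740509850367/1030572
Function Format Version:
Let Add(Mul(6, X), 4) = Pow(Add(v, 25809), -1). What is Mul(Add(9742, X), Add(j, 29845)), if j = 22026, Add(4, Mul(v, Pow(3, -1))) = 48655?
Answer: Rational(520740509850367, 1030572) ≈ 5.0529e+8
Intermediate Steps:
v = 145953 (v = Add(-12, Mul(3, 48655)) = Add(-12, 145965) = 145953)
X = Rational(-687047, 1030572) (X = Add(Rational(-2, 3), Mul(Rational(1, 6), Pow(Add(145953, 25809), -1))) = Add(Rational(-2, 3), Mul(Rational(1, 6), Pow(171762, -1))) = Add(Rational(-2, 3), Mul(Rational(1, 6), Rational(1, 171762))) = Add(Rational(-2, 3), Rational(1, 1030572)) = Rational(-687047, 1030572) ≈ -0.66667)
Mul(Add(9742, X), Add(j, 29845)) = Mul(Add(9742, Rational(-687047, 1030572)), Add(22026, 29845)) = Mul(Rational(10039145377, 1030572), 51871) = Rational(520740509850367, 1030572)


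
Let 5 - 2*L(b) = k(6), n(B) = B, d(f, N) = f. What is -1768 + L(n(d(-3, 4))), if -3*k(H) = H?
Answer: -3529/2 ≈ -1764.5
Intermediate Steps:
k(H) = -H/3
L(b) = 7/2 (L(b) = 5/2 - (-1)*6/6 = 5/2 - ½*(-2) = 5/2 + 1 = 7/2)
-1768 + L(n(d(-3, 4))) = -1768 + 7/2 = -3529/2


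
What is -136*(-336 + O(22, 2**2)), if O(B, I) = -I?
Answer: 46240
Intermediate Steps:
-136*(-336 + O(22, 2**2)) = -136*(-336 - 1*2**2) = -136*(-336 - 1*4) = -136*(-336 - 4) = -136*(-340) = 46240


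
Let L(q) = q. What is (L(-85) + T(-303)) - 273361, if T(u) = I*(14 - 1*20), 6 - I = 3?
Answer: -273464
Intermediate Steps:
I = 3 (I = 6 - 1*3 = 6 - 3 = 3)
T(u) = -18 (T(u) = 3*(14 - 1*20) = 3*(14 - 20) = 3*(-6) = -18)
(L(-85) + T(-303)) - 273361 = (-85 - 18) - 273361 = -103 - 273361 = -273464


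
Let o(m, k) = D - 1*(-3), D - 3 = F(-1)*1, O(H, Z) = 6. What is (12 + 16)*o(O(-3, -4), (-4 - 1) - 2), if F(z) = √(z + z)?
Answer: 168 + 28*I*√2 ≈ 168.0 + 39.598*I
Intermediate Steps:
F(z) = √2*√z (F(z) = √(2*z) = √2*√z)
D = 3 + I*√2 (D = 3 + (√2*√(-1))*1 = 3 + (√2*I)*1 = 3 + (I*√2)*1 = 3 + I*√2 ≈ 3.0 + 1.4142*I)
o(m, k) = 6 + I*√2 (o(m, k) = (3 + I*√2) - 1*(-3) = (3 + I*√2) + 3 = 6 + I*√2)
(12 + 16)*o(O(-3, -4), (-4 - 1) - 2) = (12 + 16)*(6 + I*√2) = 28*(6 + I*√2) = 168 + 28*I*√2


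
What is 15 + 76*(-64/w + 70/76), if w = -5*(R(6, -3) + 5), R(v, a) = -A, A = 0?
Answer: 6989/25 ≈ 279.56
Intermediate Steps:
R(v, a) = 0 (R(v, a) = -1*0 = 0)
w = -25 (w = -5*(0 + 5) = -5*5 = -25)
15 + 76*(-64/w + 70/76) = 15 + 76*(-64/(-25) + 70/76) = 15 + 76*(-64*(-1/25) + 70*(1/76)) = 15 + 76*(64/25 + 35/38) = 15 + 76*(3307/950) = 15 + 6614/25 = 6989/25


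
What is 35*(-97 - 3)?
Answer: -3500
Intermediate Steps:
35*(-97 - 3) = 35*(-100) = -3500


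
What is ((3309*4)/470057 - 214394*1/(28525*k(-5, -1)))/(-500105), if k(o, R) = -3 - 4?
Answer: -301516906/136848894734125 ≈ -2.2033e-6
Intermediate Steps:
k(o, R) = -7
((3309*4)/470057 - 214394*1/(28525*k(-5, -1)))/(-500105) = ((3309*4)/470057 - 214394/(28525*(-7)))/(-500105) = (13236*(1/470057) - 214394/(-199675))*(-1/500105) = (13236/470057 - 214394*(-1/199675))*(-1/500105) = (13236/470057 + 214394/199675)*(-1/500105) = (301516906/273640325)*(-1/500105) = -301516906/136848894734125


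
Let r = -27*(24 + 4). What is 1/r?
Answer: -1/756 ≈ -0.0013228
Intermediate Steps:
r = -756 (r = -27*28 = -756)
1/r = 1/(-756) = -1/756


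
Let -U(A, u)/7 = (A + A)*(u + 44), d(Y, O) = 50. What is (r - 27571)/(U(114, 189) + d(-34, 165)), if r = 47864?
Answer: -20293/371818 ≈ -0.054578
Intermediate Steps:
U(A, u) = -14*A*(44 + u) (U(A, u) = -7*(A + A)*(u + 44) = -7*2*A*(44 + u) = -14*A*(44 + u))
(r - 27571)/(U(114, 189) + d(-34, 165)) = (47864 - 27571)/(-14*114*(44 + 189) + 50) = 20293/(-14*114*233 + 50) = 20293/(-371868 + 50) = 20293/(-371818) = 20293*(-1/371818) = -20293/371818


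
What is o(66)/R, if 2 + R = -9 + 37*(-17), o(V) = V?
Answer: -33/320 ≈ -0.10312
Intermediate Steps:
R = -640 (R = -2 + (-9 + 37*(-17)) = -2 + (-9 - 629) = -2 - 638 = -640)
o(66)/R = 66/(-640) = 66*(-1/640) = -33/320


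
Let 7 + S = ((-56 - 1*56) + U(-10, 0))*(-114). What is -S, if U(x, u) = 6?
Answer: -12077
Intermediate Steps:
S = 12077 (S = -7 + ((-56 - 1*56) + 6)*(-114) = -7 + ((-56 - 56) + 6)*(-114) = -7 + (-112 + 6)*(-114) = -7 - 106*(-114) = -7 + 12084 = 12077)
-S = -1*12077 = -12077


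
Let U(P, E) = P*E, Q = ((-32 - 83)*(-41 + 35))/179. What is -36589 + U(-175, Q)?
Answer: -6670181/179 ≈ -37264.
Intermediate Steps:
Q = 690/179 (Q = -115*(-6)*(1/179) = 690*(1/179) = 690/179 ≈ 3.8547)
U(P, E) = E*P
-36589 + U(-175, Q) = -36589 + (690/179)*(-175) = -36589 - 120750/179 = -6670181/179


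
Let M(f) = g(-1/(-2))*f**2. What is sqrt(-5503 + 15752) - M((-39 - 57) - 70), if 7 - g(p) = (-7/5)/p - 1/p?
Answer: -1625804/5 + sqrt(10249) ≈ -3.2506e+5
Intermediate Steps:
g(p) = 7 + 12/(5*p) (g(p) = 7 - ((-7/5)/p - 1/p) = 7 - ((-7*1/5)/p - 1/p) = 7 - (-7/(5*p) - 1/p) = 7 - (-12)/(5*p) = 7 + 12/(5*p))
M(f) = 59*f**2/5 (M(f) = (7 + 12/(5*((-1/(-2)))))*f**2 = (7 + 12/(5*((-1*(-1/2)))))*f**2 = (7 + 12/(5*(1/2)))*f**2 = (7 + (12/5)*2)*f**2 = (7 + 24/5)*f**2 = 59*f**2/5)
sqrt(-5503 + 15752) - M((-39 - 57) - 70) = sqrt(-5503 + 15752) - 59*((-39 - 57) - 70)**2/5 = sqrt(10249) - 59*(-96 - 70)**2/5 = sqrt(10249) - 59*(-166)**2/5 = sqrt(10249) - 59*27556/5 = sqrt(10249) - 1*1625804/5 = sqrt(10249) - 1625804/5 = -1625804/5 + sqrt(10249)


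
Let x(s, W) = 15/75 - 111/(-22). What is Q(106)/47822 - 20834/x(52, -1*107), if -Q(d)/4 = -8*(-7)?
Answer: -54797859764/13796647 ≈ -3971.8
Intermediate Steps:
Q(d) = -224 (Q(d) = -(-32)*(-7) = -4*56 = -224)
x(s, W) = 577/110 (x(s, W) = 15*(1/75) - 111*(-1/22) = 1/5 + 111/22 = 577/110)
Q(106)/47822 - 20834/x(52, -1*107) = -224/47822 - 20834/577/110 = -224*1/47822 - 20834*110/577 = -112/23911 - 2291740/577 = -54797859764/13796647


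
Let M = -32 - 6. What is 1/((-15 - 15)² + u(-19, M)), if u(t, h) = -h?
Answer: 1/938 ≈ 0.0010661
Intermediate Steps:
M = -38
1/((-15 - 15)² + u(-19, M)) = 1/((-15 - 15)² - 1*(-38)) = 1/((-30)² + 38) = 1/(900 + 38) = 1/938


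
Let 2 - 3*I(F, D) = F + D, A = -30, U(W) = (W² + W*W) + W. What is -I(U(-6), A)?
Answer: 34/3 ≈ 11.333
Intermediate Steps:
U(W) = W + 2*W² (U(W) = (W² + W²) + W = 2*W² + W = W + 2*W²)
I(F, D) = ⅔ - D/3 - F/3 (I(F, D) = ⅔ - (F + D)/3 = ⅔ - (D + F)/3 = ⅔ + (-D/3 - F/3) = ⅔ - D/3 - F/3)
-I(U(-6), A) = -(⅔ - ⅓*(-30) - (-2)*(1 + 2*(-6))) = -(⅔ + 10 - (-2)*(1 - 12)) = -(⅔ + 10 - (-2)*(-11)) = -(⅔ + 10 - ⅓*66) = -(⅔ + 10 - 22) = -1*(-34/3) = 34/3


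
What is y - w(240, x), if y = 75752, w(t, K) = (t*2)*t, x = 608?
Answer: -39448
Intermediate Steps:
w(t, K) = 2*t² (w(t, K) = (2*t)*t = 2*t²)
y - w(240, x) = 75752 - 2*240² = 75752 - 2*57600 = 75752 - 1*115200 = 75752 - 115200 = -39448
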